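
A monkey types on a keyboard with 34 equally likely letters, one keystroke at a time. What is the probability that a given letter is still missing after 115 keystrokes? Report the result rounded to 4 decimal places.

0.0323

On each keystroke the fixed letter fails to appear with probability 33/34.
P(still missing after 115) = (33/34)^115 = 0.03229.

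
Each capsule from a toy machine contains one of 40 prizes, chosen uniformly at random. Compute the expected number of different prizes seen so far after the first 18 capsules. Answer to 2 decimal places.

For each prize, P(seen in 18 capsules) = 1 - (39/40)^18 = 0.366.
By linearity of expectation, E[distinct seen] = 40·(1 - (39/40)^18) = 14.640.

14.64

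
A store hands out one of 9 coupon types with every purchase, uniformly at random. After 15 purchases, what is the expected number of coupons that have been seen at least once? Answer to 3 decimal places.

For each coupon, P(seen in 15 purchases) = 1 - (8/9)^15 = 0.8291.
By linearity of expectation, E[distinct seen] = 9·(1 - (8/9)^15) = 7.4620.

7.462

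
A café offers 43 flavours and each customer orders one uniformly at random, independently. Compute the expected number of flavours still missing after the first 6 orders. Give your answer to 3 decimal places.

37.338

For each flavour, P(unseen after 6) = (42/43)^6 = 0.8683.
By linearity of expectation, E[unseen] = 43·(42/43)^6 = 37.3382.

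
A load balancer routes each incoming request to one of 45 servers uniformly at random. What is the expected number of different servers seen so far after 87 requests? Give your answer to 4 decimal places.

For each server, P(seen in 87 requests) = 1 - (44/45)^87 = 0.85846.
By linearity of expectation, E[distinct seen] = 45·(1 - (44/45)^87) = 38.63048.

38.6305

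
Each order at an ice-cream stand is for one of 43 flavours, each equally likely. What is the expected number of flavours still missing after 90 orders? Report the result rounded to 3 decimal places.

For each flavour, P(unseen after 90) = (42/43)^90 = 0.1203.
By linearity of expectation, E[unseen] = 43·(42/43)^90 = 5.1730.

5.173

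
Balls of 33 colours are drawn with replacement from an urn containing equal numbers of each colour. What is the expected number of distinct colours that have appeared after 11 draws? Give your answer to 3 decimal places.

For each colour, P(seen in 11 draws) = 1 - (32/33)^11 = 0.2872.
By linearity of expectation, E[distinct seen] = 33·(1 - (32/33)^11) = 9.4760.

9.476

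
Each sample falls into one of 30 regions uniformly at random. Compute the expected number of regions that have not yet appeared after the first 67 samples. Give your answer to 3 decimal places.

3.095

For each region, P(unseen after 67) = (29/30)^67 = 0.1032.
By linearity of expectation, E[unseen] = 30·(29/30)^67 = 3.0950.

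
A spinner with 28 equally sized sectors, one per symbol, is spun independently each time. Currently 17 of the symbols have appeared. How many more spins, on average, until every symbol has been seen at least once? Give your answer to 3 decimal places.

84.557

From k distinct to k+1 distinct takes on average 28/(28-k) spins.
Sum over k = 17,...,27: E = 28/11 + 28/10 + 28/9 + ... + 28/2 + 28/1 = 84.5566.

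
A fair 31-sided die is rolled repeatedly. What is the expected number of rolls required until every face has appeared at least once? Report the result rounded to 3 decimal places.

124.845

Split into phases: going from k distinct to k+1 distinct takes on average 31/(31-k) rolls.
E[T] = 31/31 + 31/30 + 31/29 + ... + 31/2 + 31/1 = 31·H_{31}.
H_{31} = 4.0272, so E[T] = 124.8446.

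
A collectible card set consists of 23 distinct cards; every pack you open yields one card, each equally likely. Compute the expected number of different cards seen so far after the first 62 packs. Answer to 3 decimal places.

21.538

For each card, P(seen in 62 packs) = 1 - (22/23)^62 = 0.9365.
By linearity of expectation, E[distinct seen] = 23·(1 - (22/23)^62) = 21.5385.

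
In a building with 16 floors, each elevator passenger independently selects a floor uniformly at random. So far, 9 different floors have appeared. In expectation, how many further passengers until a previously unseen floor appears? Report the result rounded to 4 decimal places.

Each passenger yields a new floor with probability (16-9)/16 = 7/16, so the wait is geometric with mean 16/7.
E = 16/7 = 2.28571.

2.2857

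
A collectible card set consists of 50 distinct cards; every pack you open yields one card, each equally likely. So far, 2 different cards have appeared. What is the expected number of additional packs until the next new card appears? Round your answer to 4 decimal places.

Each pack yields a new card with probability (50-2)/50 = 48/50, so the wait is geometric with mean 50/48.
E = 50/48 = 1.04167.

1.0417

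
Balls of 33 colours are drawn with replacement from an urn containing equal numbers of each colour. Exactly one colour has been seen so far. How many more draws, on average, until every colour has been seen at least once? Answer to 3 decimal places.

133.930

From k distinct to k+1 distinct takes on average 33/(33-k) draws.
Sum over k = 1,...,32: E = 33/32 + 33/31 + 33/30 + ... + 33/2 + 33/1 = 133.9303.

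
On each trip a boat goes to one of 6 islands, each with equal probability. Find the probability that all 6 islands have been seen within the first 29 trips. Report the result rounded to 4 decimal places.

Let A_i be the event that island i is missing after 29 trips. By inclusion–exclusion on the A_i,
P(all seen) = Σ_{j=0}^{6} (-1)^j C(6,j)((6-j)/6)^29
= 1.00000 - 0.03033 + 0.00012 - 0.00000 + 0.00000 - 0.00000 + 0.00000
= 0.96979.

0.9698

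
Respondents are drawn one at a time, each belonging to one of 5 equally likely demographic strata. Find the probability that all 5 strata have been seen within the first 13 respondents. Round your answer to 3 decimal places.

By inclusion–exclusion over which strata are missing,
P(all seen) = Σ_{j=0}^{5} (-1)^j C(5,j)((5-j)/5)^13
= 1.0000 - 0.2749 + 0.0131 - 0.0001 + 0.0000 - 0.0000
= 0.7381.

0.738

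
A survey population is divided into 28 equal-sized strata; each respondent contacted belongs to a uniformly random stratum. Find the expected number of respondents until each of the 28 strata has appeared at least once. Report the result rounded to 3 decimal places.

Split into phases: going from k distinct to k+1 distinct takes on average 28/(28-k) respondents.
E[T] = 28/28 + 28/27 + 28/26 + ... + 28/2 + 28/1 = 28·H_{28}.
H_{28} = 3.9272, so E[T] = 109.9608.

109.961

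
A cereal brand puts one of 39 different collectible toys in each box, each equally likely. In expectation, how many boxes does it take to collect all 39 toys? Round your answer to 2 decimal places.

The wait to go from k to k+1 distinct toys is geometric with mean 39/(39-k).
E[T] = 39/39 + 39/38 + 39/37 + ... + 39/2 + 39/1 = 39·H_{39}.
H_{39} = 4.254, so E[T] = 165.888.

165.89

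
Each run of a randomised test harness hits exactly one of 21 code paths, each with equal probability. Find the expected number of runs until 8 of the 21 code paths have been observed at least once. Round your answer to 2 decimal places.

9.77

With k distinct code paths already seen, the next new one arrives after an expected 21/(21-k) runs.
Sum over k = 0,...,7: E = 21/21 + 21/20 + 21/19 + ... + 21/15 + 21/14 = 9.770.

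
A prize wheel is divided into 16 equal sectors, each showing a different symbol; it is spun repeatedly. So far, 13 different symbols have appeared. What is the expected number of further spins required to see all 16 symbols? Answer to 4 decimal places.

The wait to go from k to k+1 distinct symbols is geometric with mean 16/(16-k).
Sum over k = 13,...,15: E = 16/3 + 16/2 + 16/1 = 29.33333.

29.3333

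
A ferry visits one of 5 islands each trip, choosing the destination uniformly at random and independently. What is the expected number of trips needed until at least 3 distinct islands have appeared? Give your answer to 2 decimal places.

3.92

Going from k to k+1 distinct takes a geometric number of trips with mean 5/(5-k).
Sum over k = 0,...,2: E = 5/5 + 5/4 + 5/3 = 3.917.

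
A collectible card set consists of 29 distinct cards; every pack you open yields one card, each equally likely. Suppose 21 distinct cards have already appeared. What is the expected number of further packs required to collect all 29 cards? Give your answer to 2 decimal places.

With k distinct cards already seen, the next new one takes an expected 29/(29-k) packs.
Sum over k = 21,...,28: E = 29/8 + 29/7 + 29/6 + ... + 29/2 + 29/1 = 78.818.

78.82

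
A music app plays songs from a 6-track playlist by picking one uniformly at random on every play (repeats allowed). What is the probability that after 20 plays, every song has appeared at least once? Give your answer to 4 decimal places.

Let A_i be the event that song i is missing after 20 plays. By inclusion–exclusion on the A_i,
P(all seen) = Σ_{j=0}^{6} (-1)^j C(6,j)((6-j)/6)^20
= 1.00000 - 0.15650 + 0.00451 - 0.00002 + 0.00000 - 0.00000 + 0.00000
= 0.84799.

0.8480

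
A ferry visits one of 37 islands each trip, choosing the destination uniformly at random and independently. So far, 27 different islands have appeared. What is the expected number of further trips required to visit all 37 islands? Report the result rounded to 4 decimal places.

108.3718

From k distinct to k+1 distinct takes on average 37/(37-k) trips.
Sum over k = 27,...,36: E = 37/10 + 37/9 + 37/8 + ... + 37/2 + 37/1 = 108.37183.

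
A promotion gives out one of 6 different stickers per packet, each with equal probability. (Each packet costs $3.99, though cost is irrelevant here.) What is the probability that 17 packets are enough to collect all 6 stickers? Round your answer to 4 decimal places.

0.7446

By inclusion–exclusion over which stickers are missing,
P(all seen) = Σ_{j=0}^{6} (-1)^j C(6,j)((6-j)/6)^17
= 1.00000 - 0.27044 + 0.01522 - 0.00015 + 0.00000 - 0.00000 + 0.00000
= 0.74463.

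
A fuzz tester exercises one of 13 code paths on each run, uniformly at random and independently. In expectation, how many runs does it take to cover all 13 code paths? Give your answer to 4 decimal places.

Split into phases: going from k distinct to k+1 distinct takes on average 13/(13-k) runs.
E[T] = 13/13 + 13/12 + 13/11 + ... + 13/2 + 13/1 = 13·H_{13}.
H_{13} = 3.18013, so E[T] = 41.34174.

41.3417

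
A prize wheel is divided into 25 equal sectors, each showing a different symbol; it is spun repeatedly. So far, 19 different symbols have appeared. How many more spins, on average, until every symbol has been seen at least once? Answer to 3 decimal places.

From k distinct to k+1 distinct takes on average 25/(25-k) spins.
Sum over k = 19,...,24: E = 25/6 + 25/5 + 25/4 + 25/3 + 25/2 + 25/1 = 61.2500.

61.250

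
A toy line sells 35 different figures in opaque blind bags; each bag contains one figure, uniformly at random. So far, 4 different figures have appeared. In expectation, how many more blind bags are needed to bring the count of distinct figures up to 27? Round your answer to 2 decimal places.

From k distinct to k+1 distinct takes on average 35/(35-k) blind bags.
Sum over k = 4,...,26: E = 35/31 + 35/30 + 35/29 + ... + 35/10 + 35/9 = 45.829.

45.83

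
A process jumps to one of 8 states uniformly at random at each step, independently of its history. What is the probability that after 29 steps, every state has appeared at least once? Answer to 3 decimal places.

By inclusion–exclusion over which states are missing,
P(all seen) = Σ_{j=0}^{8} (-1)^j C(8,j)((8-j)/8)^29
= 1.0000 - 0.1665 + 0.0067 - 0.0001 + 0.0000 - 0.0000 + 0.0000 - 0.0000 + 0.0000
= 0.8401.

0.840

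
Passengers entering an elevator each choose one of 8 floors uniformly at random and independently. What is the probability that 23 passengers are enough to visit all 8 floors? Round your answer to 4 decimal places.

By inclusion–exclusion over which floors are missing,
P(all seen) = Σ_{j=0}^{8} (-1)^j C(8,j)((8-j)/8)^23
= 1.00000 - 0.37092 + 0.03746 - 0.00113 + 0.00001 - 0.00000 + 0.00000 - 0.00000 + 0.00000
= 0.66542.

0.6654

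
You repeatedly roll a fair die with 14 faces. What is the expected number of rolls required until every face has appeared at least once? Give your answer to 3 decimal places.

45.522

Split into phases: going from k distinct to k+1 distinct takes on average 14/(14-k) rolls.
E[T] = 14/14 + 14/13 + 14/12 + ... + 14/2 + 14/1 = 14·H_{14}.
H_{14} = 3.2516, so E[T] = 45.5219.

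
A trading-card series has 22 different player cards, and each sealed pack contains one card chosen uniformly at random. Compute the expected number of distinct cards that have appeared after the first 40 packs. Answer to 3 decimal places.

18.578

For each card, P(seen in 40 packs) = 1 - (21/22)^40 = 0.8445.
By linearity of expectation, E[distinct seen] = 22·(1 - (21/22)^40) = 18.5779.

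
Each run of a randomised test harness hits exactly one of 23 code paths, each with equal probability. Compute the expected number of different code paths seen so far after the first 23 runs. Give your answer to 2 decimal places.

For each code path, P(seen in 23 runs) = 1 - (22/23)^23 = 0.640.
By linearity of expectation, E[distinct seen] = 23·(1 - (22/23)^23) = 14.726.

14.73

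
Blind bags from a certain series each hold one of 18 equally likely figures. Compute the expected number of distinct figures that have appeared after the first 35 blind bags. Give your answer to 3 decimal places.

For each figure, P(seen in 35 blind bags) = 1 - (17/18)^35 = 0.8647.
By linearity of expectation, E[distinct seen] = 18·(1 - (17/18)^35) = 15.5653.

15.565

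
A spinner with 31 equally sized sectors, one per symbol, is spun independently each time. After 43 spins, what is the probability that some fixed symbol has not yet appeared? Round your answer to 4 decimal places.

On each spin the fixed symbol fails to appear with probability 30/31.
P(still missing after 43) = (30/31)^43 = 0.24415.

0.2442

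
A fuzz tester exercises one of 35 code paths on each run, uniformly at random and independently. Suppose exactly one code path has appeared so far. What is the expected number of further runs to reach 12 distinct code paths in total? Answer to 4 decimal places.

The wait to go from k to k+1 distinct code paths is geometric with mean 35/(35-k).
Sum over k = 1,...,11: E = 35/34 + 35/33 + 35/32 + ... + 35/25 + 35/24 = 13.43715.

13.4371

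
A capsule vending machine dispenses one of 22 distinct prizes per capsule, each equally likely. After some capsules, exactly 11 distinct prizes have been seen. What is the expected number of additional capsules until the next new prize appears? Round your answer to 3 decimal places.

The number of capsules until the next new prize is geometric with success probability 11/22, so its mean is 22/11.
E = 22/11 = 2.0000.

2.000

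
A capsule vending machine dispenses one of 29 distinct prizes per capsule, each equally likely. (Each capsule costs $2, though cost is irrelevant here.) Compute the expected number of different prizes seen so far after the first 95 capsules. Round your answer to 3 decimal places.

For each prize, P(seen in 95 capsules) = 1 - (28/29)^95 = 0.9643.
By linearity of expectation, E[distinct seen] = 29·(1 - (28/29)^95) = 27.9658.

27.966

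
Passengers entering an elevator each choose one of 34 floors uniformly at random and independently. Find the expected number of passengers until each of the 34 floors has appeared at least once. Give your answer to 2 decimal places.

140.02

Split into phases: going from k distinct to k+1 distinct takes on average 34/(34-k) passengers.
E[T] = 34/34 + 34/33 + 34/32 + ... + 34/2 + 34/1 = 34·H_{34}.
H_{34} = 4.118, so E[T] = 140.019.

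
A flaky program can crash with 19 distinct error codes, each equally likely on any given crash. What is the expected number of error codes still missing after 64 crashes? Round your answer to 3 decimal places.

0.597

For each error code, P(unseen after 64) = (18/19)^64 = 0.0314.
By linearity of expectation, E[unseen] = 19·(18/19)^64 = 0.5970.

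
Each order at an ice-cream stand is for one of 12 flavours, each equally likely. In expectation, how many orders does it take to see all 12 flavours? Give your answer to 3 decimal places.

37.239

The wait to go from k to k+1 distinct flavours is geometric with mean 12/(12-k).
E[T] = 12/12 + 12/11 + 12/10 + ... + 12/2 + 12/1 = 12·H_{12}.
H_{12} = 3.1032, so E[T] = 37.2385.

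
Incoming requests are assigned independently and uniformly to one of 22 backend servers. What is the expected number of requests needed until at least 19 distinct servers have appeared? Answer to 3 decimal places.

With k distinct servers already seen, the next new one arrives after an expected 22/(22-k) requests.
Sum over k = 0,...,18: E = 22/22 + 22/21 + 22/20 + ... + 22/5 + 22/4 = 40.8646.

40.865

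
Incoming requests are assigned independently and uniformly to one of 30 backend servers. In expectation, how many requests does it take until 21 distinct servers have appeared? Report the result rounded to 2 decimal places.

Going from k to k+1 distinct takes a geometric number of requests with mean 30/(30-k).
Sum over k = 0,...,20: E = 30/30 + 30/29 + 30/28 + ... + 30/11 + 30/10 = 34.981.

34.98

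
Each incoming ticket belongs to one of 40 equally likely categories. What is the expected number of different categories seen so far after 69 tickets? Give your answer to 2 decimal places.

For each category, P(seen in 69 tickets) = 1 - (39/40)^69 = 0.826.
By linearity of expectation, E[distinct seen] = 40·(1 - (39/40)^69) = 33.028.

33.03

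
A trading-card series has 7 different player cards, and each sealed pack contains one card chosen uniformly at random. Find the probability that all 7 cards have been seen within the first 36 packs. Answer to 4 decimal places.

Let A_i be the event that card i is missing after 36 packs. By inclusion–exclusion on the A_i,
P(all seen) = Σ_{j=0}^{7} (-1)^j C(7,j)((7-j)/7)^36
= 1.00000 - 0.02723 + 0.00012 - 0.00000 + 0.00000 - 0.00000 + 0.00000 - 0.00000
= 0.97289.

0.9729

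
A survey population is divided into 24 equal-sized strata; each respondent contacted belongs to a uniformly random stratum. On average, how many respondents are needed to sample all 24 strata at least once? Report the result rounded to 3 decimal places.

The wait to go from k to k+1 distinct strata is geometric with mean 24/(24-k).
E[T] = 24/24 + 24/23 + 24/22 + ... + 24/2 + 24/1 = 24·H_{24}.
H_{24} = 3.7760, so E[T] = 90.6230.

90.623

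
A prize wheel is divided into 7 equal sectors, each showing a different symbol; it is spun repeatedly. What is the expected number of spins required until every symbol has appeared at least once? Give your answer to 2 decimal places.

The wait to go from k to k+1 distinct symbols is geometric with mean 7/(7-k).
E[T] = 7/7 + 7/6 + 7/5 + ... + 7/2 + 7/1 = 7·H_{7}.
H_{7} = 2.593, so E[T] = 18.150.

18.15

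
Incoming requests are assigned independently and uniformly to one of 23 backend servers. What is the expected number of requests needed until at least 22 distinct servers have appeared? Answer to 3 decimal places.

Going from k to k+1 distinct takes a geometric number of requests with mean 23/(23-k).
Sum over k = 0,...,21: E = 23/23 + 23/22 + 23/21 + ... + 23/3 + 23/2 = 62.8887.

62.889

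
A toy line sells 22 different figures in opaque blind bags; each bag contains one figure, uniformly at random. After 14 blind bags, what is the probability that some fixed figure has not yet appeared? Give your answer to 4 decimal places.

Each blind bag misses the fixed figure with probability (22-1)/22 = 21/22, independently.
P(still missing after 14) = (21/22)^14 = 0.52138.

0.5214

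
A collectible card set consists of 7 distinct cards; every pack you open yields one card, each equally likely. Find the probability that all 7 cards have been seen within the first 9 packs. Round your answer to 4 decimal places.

Let A_i be the event that card i is missing after 9 packs. By inclusion–exclusion on the A_i,
P(all seen) = Σ_{j=0}^{7} (-1)^j C(7,j)((7-j)/7)^9
= 1.00000 - 1.74814 + 1.01641 - 0.22737 + 0.01707 - 0.00027 + 0.00000 - 0.00000
= 0.05770.

0.0577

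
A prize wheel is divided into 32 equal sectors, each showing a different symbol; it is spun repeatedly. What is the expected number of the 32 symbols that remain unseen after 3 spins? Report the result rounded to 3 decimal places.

For each symbol, P(unseen after 3) = (31/32)^3 = 0.9091.
By linearity of expectation, E[unseen] = 32·(31/32)^3 = 29.0928.

29.093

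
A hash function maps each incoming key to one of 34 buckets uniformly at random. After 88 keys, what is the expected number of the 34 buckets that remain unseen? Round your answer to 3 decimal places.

2.458

For each bucket, P(unseen after 88) = (33/34)^88 = 0.0723.
By linearity of expectation, E[unseen] = 34·(33/34)^88 = 2.4579.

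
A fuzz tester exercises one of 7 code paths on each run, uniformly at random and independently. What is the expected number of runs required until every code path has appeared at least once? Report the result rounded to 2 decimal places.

18.15

After k distinct code paths have appeared, the next run gives a new one with probability (7-k)/7, so the expected wait for the (k+1)-th is 7/(7-k).
E[T] = 7/7 + 7/6 + 7/5 + ... + 7/2 + 7/1 = 7·H_{7}.
H_{7} = 2.593, so E[T] = 18.150.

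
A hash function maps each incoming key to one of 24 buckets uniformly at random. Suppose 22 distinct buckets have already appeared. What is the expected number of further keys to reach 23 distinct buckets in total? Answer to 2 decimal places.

The wait to go from k to k+1 distinct buckets is geometric with mean 24/(24-k).
Only the k = 22 term is needed: E = 24/2 = 12.000.

12.00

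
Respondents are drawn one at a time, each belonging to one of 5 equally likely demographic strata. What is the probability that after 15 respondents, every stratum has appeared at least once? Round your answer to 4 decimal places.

0.8288

By inclusion–exclusion over which strata are missing,
P(all seen) = Σ_{j=0}^{5} (-1)^j C(5,j)((5-j)/5)^15
= 1.00000 - 0.17592 + 0.00470 - 0.00001 + 0.00000 - 0.00000
= 0.82877.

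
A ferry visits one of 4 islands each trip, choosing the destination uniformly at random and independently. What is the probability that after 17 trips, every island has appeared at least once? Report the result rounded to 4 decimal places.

0.9700

By inclusion–exclusion over which islands are missing,
P(all seen) = Σ_{j=0}^{4} (-1)^j C(4,j)((4-j)/4)^17
= 1.00000 - 0.03007 + 0.00005 - 0.00000 + 0.00000
= 0.96998.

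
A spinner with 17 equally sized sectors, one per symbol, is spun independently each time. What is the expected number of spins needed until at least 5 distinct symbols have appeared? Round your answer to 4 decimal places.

5.7178

Going from k to k+1 distinct takes a geometric number of spins with mean 17/(17-k).
Sum over k = 0,...,4: E = 17/17 + 17/16 + 17/15 + 17/14 + 17/13 = 5.71781.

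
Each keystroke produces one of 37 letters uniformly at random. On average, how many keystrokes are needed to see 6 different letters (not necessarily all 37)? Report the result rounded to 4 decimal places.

Going from k to k+1 distinct takes a geometric number of keystrokes with mean 37/(37-k).
Sum over k = 0,...,5: E = 37/37 + 37/36 + 37/35 + 37/34 + 37/33 + 37/32 = 6.45062.

6.4506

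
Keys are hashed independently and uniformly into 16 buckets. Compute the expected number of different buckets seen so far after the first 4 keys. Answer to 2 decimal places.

For each bucket, P(seen in 4 keys) = 1 - (15/16)^4 = 0.228.
By linearity of expectation, E[distinct seen] = 16·(1 - (15/16)^4) = 3.640.

3.64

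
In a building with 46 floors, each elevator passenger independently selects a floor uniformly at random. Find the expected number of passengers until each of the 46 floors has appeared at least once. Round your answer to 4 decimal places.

203.1676

The wait to go from k to k+1 distinct floors is geometric with mean 46/(46-k).
E[T] = 46/46 + 46/45 + 46/44 + ... + 46/2 + 46/1 = 46·H_{46}.
H_{46} = 4.41669, so E[T] = 203.16761.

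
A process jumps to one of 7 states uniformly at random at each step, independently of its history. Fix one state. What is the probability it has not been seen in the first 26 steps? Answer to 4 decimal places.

On each step the fixed state fails to appear with probability 6/7.
P(still missing after 26) = (6/7)^26 = 0.01817.

0.0182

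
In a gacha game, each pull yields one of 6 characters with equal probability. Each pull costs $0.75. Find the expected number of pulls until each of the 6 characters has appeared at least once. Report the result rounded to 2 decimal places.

14.70

After k distinct characters have appeared, the next pull gives a new one with probability (6-k)/6, so the expected wait for the (k+1)-th is 6/(6-k).
E[T] = 6/6 + 6/5 + 6/4 + 6/3 + 6/2 + 6/1 = 6·H_{6}.
H_{6} = 2.450, so E[T] = 14.700.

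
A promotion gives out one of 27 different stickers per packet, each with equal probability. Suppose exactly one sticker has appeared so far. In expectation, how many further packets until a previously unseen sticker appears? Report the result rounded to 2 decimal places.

The number of packets until the next new sticker is geometric with success probability 26/27, so its mean is 27/26.
E = 27/26 = 1.038.

1.04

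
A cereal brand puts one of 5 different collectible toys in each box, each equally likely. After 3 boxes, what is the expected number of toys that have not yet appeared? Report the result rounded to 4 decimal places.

For each toy, P(unseen after 3) = (4/5)^3 = 0.51200.
By linearity of expectation, E[unseen] = 5·(4/5)^3 = 2.56000.

2.5600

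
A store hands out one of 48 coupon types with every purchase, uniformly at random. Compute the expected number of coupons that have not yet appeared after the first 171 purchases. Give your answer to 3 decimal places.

1.311

For each coupon, P(unseen after 171) = (47/48)^171 = 0.0273.
By linearity of expectation, E[unseen] = 48·(47/48)^171 = 1.3114.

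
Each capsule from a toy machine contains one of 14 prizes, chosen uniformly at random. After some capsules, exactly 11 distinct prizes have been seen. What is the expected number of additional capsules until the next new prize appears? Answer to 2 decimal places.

Each capsule yields a new prize with probability (14-11)/14 = 3/14, so the wait is geometric with mean 14/3.
E = 14/3 = 4.667.

4.67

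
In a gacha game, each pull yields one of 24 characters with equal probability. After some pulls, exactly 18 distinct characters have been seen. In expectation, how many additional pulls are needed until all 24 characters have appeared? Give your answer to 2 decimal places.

The wait to go from k to k+1 distinct characters is geometric with mean 24/(24-k).
Sum over k = 18,...,23: E = 24/6 + 24/5 + 24/4 + 24/3 + 24/2 + 24/1 = 58.800.

58.80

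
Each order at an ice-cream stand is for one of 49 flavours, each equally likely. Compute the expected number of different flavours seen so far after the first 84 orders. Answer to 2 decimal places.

40.33

For each flavour, P(seen in 84 orders) = 1 - (48/49)^84 = 0.823.
By linearity of expectation, E[distinct seen] = 49·(1 - (48/49)^84) = 40.331.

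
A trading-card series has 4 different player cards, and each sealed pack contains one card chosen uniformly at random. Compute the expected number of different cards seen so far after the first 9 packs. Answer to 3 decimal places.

3.700

For each card, P(seen in 9 packs) = 1 - (3/4)^9 = 0.9249.
By linearity of expectation, E[distinct seen] = 4·(1 - (3/4)^9) = 3.6997.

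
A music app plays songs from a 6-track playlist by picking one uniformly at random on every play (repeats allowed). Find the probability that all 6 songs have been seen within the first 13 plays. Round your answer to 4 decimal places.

By inclusion–exclusion over which songs are missing,
P(all seen) = Σ_{j=0}^{6} (-1)^j C(6,j)((6-j)/6)^13
= 1.00000 - 0.56078 + 0.07707 - 0.00244 + 0.00001 - 0.00000 + 0.00000
= 0.51386.

0.5139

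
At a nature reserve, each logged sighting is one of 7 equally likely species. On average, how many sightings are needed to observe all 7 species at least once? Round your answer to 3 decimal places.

18.150

The wait to go from k to k+1 distinct species is geometric with mean 7/(7-k).
E[T] = 7/7 + 7/6 + 7/5 + ... + 7/2 + 7/1 = 7·H_{7}.
H_{7} = 2.5929, so E[T] = 18.1500.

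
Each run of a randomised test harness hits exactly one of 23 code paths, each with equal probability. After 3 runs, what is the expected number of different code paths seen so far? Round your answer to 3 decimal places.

2.871

For each code path, P(seen in 3 runs) = 1 - (22/23)^3 = 0.1248.
By linearity of expectation, E[distinct seen] = 23·(1 - (22/23)^3) = 2.8715.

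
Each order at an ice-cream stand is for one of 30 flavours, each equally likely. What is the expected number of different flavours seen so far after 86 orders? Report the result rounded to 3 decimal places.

For each flavour, P(seen in 86 orders) = 1 - (29/30)^86 = 0.9458.
By linearity of expectation, E[distinct seen] = 30·(1 - (29/30)^86) = 28.3747.

28.375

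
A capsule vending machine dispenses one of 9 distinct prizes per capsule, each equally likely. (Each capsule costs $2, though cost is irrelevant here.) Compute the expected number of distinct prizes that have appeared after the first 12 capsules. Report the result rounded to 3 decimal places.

6.810

For each prize, P(seen in 12 capsules) = 1 - (8/9)^12 = 0.7567.
By linearity of expectation, E[distinct seen] = 9·(1 - (8/9)^12) = 6.8102.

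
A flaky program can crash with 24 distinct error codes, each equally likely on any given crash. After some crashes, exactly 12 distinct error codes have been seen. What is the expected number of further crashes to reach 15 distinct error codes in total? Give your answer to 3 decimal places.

6.582

From k distinct to k+1 distinct takes on average 24/(24-k) crashes.
Sum over k = 12,...,14: E = 24/12 + 24/11 + 24/10 = 6.5818.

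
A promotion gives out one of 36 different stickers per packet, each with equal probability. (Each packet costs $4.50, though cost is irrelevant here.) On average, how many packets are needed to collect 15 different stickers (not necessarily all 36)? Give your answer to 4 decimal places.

19.0512

Going from k to k+1 distinct takes a geometric number of packets with mean 36/(36-k).
Sum over k = 0,...,14: E = 36/36 + 36/35 + 36/34 + ... + 36/23 + 36/22 = 19.05122.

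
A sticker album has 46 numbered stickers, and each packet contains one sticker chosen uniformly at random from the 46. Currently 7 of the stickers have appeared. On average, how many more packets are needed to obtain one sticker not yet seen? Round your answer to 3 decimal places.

1.179

The number of packets until the next new sticker is geometric with success probability 39/46, so its mean is 46/39.
E = 46/39 = 1.1795.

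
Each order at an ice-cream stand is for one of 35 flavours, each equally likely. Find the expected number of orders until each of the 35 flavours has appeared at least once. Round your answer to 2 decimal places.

145.14

Split into phases: going from k distinct to k+1 distinct takes on average 35/(35-k) orders.
E[T] = 35/35 + 35/34 + 35/33 + ... + 35/2 + 35/1 = 35·H_{35}.
H_{35} = 4.147, so E[T] = 145.137.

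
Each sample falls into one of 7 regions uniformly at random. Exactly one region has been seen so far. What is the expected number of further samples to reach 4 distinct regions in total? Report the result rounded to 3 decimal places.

4.317

The wait to go from k to k+1 distinct regions is geometric with mean 7/(7-k).
Sum over k = 1,...,3: E = 7/6 + 7/5 + 7/4 = 4.3167.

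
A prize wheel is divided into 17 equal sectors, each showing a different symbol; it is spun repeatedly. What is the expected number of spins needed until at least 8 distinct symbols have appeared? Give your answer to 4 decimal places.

10.3799

Going from k to k+1 distinct takes a geometric number of spins with mean 17/(17-k).
Sum over k = 0,...,7: E = 17/17 + 17/16 + 17/15 + ... + 17/11 + 17/10 = 10.37993.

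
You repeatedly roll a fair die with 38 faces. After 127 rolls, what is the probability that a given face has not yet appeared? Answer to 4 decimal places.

On each roll the fixed face fails to appear with probability 37/38.
P(still missing after 127) = (37/38)^127 = 0.03381.

0.0338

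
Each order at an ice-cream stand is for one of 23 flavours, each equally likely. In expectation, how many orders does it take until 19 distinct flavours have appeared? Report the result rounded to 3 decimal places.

Going from k to k+1 distinct takes a geometric number of orders with mean 23/(23-k).
Sum over k = 0,...,18: E = 23/23 + 23/22 + 23/21 + ... + 23/6 + 23/5 = 37.9720.

37.972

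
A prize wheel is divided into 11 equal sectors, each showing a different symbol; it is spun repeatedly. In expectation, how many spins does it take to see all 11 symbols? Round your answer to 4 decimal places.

33.2187

Split into phases: going from k distinct to k+1 distinct takes on average 11/(11-k) spins.
E[T] = 11/11 + 11/10 + 11/9 + ... + 11/2 + 11/1 = 11·H_{11}.
H_{11} = 3.01988, so E[T] = 33.21865.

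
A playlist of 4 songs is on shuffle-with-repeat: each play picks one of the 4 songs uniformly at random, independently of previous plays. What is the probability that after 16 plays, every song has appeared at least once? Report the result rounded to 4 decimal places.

0.9600

Let A_i be the event that song i is missing after 16 plays. By inclusion–exclusion on the A_i,
P(all seen) = Σ_{j=0}^{4} (-1)^j C(4,j)((4-j)/4)^16
= 1.00000 - 0.04009 + 0.00009 - 0.00000 + 0.00000
= 0.96000.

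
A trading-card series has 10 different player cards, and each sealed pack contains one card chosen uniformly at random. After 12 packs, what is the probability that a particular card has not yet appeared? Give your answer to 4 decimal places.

0.2824

On each pack the fixed card fails to appear with probability 9/10.
P(still missing after 12) = (9/10)^12 = 0.28243.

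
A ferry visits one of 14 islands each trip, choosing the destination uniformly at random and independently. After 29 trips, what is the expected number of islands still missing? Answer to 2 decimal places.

1.63

For each island, P(unseen after 29) = (13/14)^29 = 0.117.
By linearity of expectation, E[unseen] = 14·(13/14)^29 = 1.632.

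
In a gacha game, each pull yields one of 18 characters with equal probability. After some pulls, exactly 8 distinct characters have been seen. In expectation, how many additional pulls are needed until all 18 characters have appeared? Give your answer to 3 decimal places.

52.721

With k distinct characters already seen, the next new one takes an expected 18/(18-k) pulls.
Sum over k = 8,...,17: E = 18/10 + 18/9 + 18/8 + ... + 18/2 + 18/1 = 52.7214.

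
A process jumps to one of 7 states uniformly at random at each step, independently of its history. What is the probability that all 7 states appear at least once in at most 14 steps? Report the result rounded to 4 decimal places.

By inclusion–exclusion over which states are missing,
P(all seen) = Σ_{j=0}^{7} (-1)^j C(7,j)((7-j)/7)^14
= 1.00000 - 0.80880 + 0.18898 - 0.01385 + 0.00025 - 0.00000 + 0.00000 - 0.00000
= 0.36657.

0.3666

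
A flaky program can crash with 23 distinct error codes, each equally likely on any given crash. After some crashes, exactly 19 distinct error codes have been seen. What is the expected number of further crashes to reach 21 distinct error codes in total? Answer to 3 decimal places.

13.417

The wait to go from k to k+1 distinct error codes is geometric with mean 23/(23-k).
Sum over k = 19,...,20: E = 23/4 + 23/3 = 13.4167.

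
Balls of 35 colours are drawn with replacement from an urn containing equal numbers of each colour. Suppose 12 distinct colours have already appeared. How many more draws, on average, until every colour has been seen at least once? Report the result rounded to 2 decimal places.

With k distinct colours already seen, the next new one takes an expected 35/(35-k) draws.
Sum over k = 12,...,34: E = 35/23 + 35/22 + 35/21 + ... + 35/2 + 35/1 = 130.700.

130.70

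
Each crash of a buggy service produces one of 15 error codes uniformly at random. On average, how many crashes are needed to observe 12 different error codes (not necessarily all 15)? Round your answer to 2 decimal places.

22.27

With k distinct error codes already seen, the next new one arrives after an expected 15/(15-k) crashes.
Sum over k = 0,...,11: E = 15/15 + 15/14 + 15/13 + ... + 15/5 + 15/4 = 22.273.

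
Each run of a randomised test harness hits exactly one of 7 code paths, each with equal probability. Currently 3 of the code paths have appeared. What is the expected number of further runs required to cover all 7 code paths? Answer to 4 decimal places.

With k distinct code paths already seen, the next new one takes an expected 7/(7-k) runs.
Sum over k = 3,...,6: E = 7/4 + 7/3 + 7/2 + 7/1 = 14.58333.

14.5833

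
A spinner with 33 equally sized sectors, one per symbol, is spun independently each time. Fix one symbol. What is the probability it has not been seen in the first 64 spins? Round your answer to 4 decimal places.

0.1395

Each spin misses the fixed symbol with probability (33-1)/33 = 32/33, independently.
P(still missing after 64) = (32/33)^64 = 0.13954.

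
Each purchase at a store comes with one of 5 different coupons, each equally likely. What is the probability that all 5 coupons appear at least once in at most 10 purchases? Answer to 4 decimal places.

By inclusion–exclusion over which coupons are missing,
P(all seen) = Σ_{j=0}^{5} (-1)^j C(5,j)((5-j)/5)^10
= 1.00000 - 0.53687 + 0.06047 - 0.00105 + 0.00000 - 0.00000
= 0.52255.

0.5225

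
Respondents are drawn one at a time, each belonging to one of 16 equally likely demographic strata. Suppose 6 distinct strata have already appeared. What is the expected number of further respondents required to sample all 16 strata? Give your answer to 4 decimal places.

The wait to go from k to k+1 distinct strata is geometric with mean 16/(16-k).
Sum over k = 6,...,15: E = 16/10 + 16/9 + 16/8 + ... + 16/2 + 16/1 = 46.86349.

46.8635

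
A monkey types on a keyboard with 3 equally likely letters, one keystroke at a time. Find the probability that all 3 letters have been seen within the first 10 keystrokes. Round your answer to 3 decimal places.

0.948

By inclusion–exclusion over which letters are missing,
P(all seen) = Σ_{j=0}^{3} (-1)^j C(3,j)((3-j)/3)^10
= 1.0000 - 0.0520 + 0.0001 - 0.0000
= 0.9480.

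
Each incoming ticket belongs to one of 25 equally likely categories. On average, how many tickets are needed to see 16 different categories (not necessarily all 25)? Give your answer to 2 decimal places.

Going from k to k+1 distinct takes a geometric number of tickets with mean 25/(25-k).
Sum over k = 0,...,15: E = 25/25 + 25/24 + 25/23 + ... + 25/11 + 25/10 = 24.675.

24.67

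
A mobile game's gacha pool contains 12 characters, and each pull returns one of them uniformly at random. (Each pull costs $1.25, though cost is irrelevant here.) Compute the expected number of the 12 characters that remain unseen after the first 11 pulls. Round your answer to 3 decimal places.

4.608

For each character, P(unseen after 11) = (11/12)^11 = 0.3840.
By linearity of expectation, E[unseen] = 12·(11/12)^11 = 4.6079.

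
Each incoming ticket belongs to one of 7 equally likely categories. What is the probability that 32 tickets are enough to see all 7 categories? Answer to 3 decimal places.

By inclusion–exclusion over which categories are missing,
P(all seen) = Σ_{j=0}^{7} (-1)^j C(7,j)((7-j)/7)^32
= 1.0000 - 0.0504 + 0.0004 - 0.0000 + 0.0000 - 0.0000 + 0.0000 - 0.0000
= 0.9500.

0.950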